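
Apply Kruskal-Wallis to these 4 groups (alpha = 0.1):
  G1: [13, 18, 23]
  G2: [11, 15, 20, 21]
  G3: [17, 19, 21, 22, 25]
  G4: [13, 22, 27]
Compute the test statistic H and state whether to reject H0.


Step 1: Combine all N = 15 observations and assign midranks.
sorted (value, group, rank): (11,G2,1), (13,G1,2.5), (13,G4,2.5), (15,G2,4), (17,G3,5), (18,G1,6), (19,G3,7), (20,G2,8), (21,G2,9.5), (21,G3,9.5), (22,G3,11.5), (22,G4,11.5), (23,G1,13), (25,G3,14), (27,G4,15)
Step 2: Sum ranks within each group.
R_1 = 21.5 (n_1 = 3)
R_2 = 22.5 (n_2 = 4)
R_3 = 47 (n_3 = 5)
R_4 = 29 (n_4 = 3)
Step 3: H = 12/(N(N+1)) * sum(R_i^2/n_i) - 3(N+1)
     = 12/(15*16) * (21.5^2/3 + 22.5^2/4 + 47^2/5 + 29^2/3) - 3*16
     = 0.050000 * 1002.78 - 48
     = 2.138958.
Step 4: Ties present; correction factor C = 1 - 18/(15^3 - 15) = 0.994643. Corrected H = 2.138958 / 0.994643 = 2.150479.
Step 5: Under H0, H ~ chi^2(3); p-value = 0.541768.
Step 6: alpha = 0.1. fail to reject H0.

H = 2.1505, df = 3, p = 0.541768, fail to reject H0.


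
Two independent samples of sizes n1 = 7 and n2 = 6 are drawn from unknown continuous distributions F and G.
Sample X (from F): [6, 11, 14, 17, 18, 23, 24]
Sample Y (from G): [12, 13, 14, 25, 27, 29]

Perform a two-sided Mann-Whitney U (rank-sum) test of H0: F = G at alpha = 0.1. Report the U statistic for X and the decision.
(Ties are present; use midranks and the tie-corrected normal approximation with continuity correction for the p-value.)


Step 1: Combine and sort all 13 observations; assign midranks.
sorted (value, group): (6,X), (11,X), (12,Y), (13,Y), (14,X), (14,Y), (17,X), (18,X), (23,X), (24,X), (25,Y), (27,Y), (29,Y)
ranks: 6->1, 11->2, 12->3, 13->4, 14->5.5, 14->5.5, 17->7, 18->8, 23->9, 24->10, 25->11, 27->12, 29->13
Step 2: Rank sum for X: R1 = 1 + 2 + 5.5 + 7 + 8 + 9 + 10 = 42.5.
Step 3: U_X = R1 - n1(n1+1)/2 = 42.5 - 7*8/2 = 42.5 - 28 = 14.5.
       U_Y = n1*n2 - U_X = 42 - 14.5 = 27.5.
Step 4: Ties are present, so use the tie-corrected normal approximation (with continuity correction) for the p-value.
Step 5: p-value = 0.390714; compare to alpha = 0.1. fail to reject H0.

U_X = 14.5, p = 0.390714, fail to reject H0 at alpha = 0.1.


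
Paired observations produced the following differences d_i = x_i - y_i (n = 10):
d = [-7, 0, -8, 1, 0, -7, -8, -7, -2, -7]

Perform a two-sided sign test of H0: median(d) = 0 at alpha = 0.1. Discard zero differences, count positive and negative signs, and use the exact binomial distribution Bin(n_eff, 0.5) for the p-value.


Step 1: Discard zero differences. Original n = 10; n_eff = number of nonzero differences = 8.
Nonzero differences (with sign): -7, -8, +1, -7, -8, -7, -2, -7
Step 2: Count signs: positive = 1, negative = 7.
Step 3: Under H0: P(positive) = 0.5, so the number of positives S ~ Bin(8, 0.5).
Step 4: Two-sided exact p-value = sum of Bin(8,0.5) probabilities at or below the observed probability = 0.070312.
Step 5: alpha = 0.1. reject H0.

n_eff = 8, pos = 1, neg = 7, p = 0.070312, reject H0.


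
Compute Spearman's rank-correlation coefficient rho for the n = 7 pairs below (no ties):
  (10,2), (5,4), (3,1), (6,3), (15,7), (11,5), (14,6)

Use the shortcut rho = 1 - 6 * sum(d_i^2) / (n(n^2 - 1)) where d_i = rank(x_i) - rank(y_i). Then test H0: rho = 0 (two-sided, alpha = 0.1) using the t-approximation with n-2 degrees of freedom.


Step 1: Rank x and y separately (midranks; no ties here).
rank(x): 10->4, 5->2, 3->1, 6->3, 15->7, 11->5, 14->6
rank(y): 2->2, 4->4, 1->1, 3->3, 7->7, 5->5, 6->6
Step 2: d_i = R_x(i) - R_y(i); compute d_i^2.
  (4-2)^2=4, (2-4)^2=4, (1-1)^2=0, (3-3)^2=0, (7-7)^2=0, (5-5)^2=0, (6-6)^2=0
sum(d^2) = 8.
Step 3: rho = 1 - 6*8 / (7*(7^2 - 1)) = 1 - 48/336 = 0.857143.
Step 4: Under H0, t = rho * sqrt((n-2)/(1-rho^2)) = 3.7210 ~ t(5).
Step 5: Two-sided p-value from the t-distribution with 5 df = 0.013697.
Step 6: alpha = 0.1. reject H0.

rho = 0.8571, p = 0.013697, reject H0 at alpha = 0.1.


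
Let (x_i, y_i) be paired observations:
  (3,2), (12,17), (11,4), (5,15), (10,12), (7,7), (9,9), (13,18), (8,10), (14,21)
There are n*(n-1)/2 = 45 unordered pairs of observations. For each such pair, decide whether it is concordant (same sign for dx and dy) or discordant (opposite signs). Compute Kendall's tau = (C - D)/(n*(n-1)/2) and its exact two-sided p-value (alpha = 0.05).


Step 1: Enumerate the 45 unordered pairs (i,j) with i<j and classify each by sign(x_j-x_i) * sign(y_j-y_i).
  (1,2):dx=+9,dy=+15->C; (1,3):dx=+8,dy=+2->C; (1,4):dx=+2,dy=+13->C; (1,5):dx=+7,dy=+10->C
  (1,6):dx=+4,dy=+5->C; (1,7):dx=+6,dy=+7->C; (1,8):dx=+10,dy=+16->C; (1,9):dx=+5,dy=+8->C
  (1,10):dx=+11,dy=+19->C; (2,3):dx=-1,dy=-13->C; (2,4):dx=-7,dy=-2->C; (2,5):dx=-2,dy=-5->C
  (2,6):dx=-5,dy=-10->C; (2,7):dx=-3,dy=-8->C; (2,8):dx=+1,dy=+1->C; (2,9):dx=-4,dy=-7->C
  (2,10):dx=+2,dy=+4->C; (3,4):dx=-6,dy=+11->D; (3,5):dx=-1,dy=+8->D; (3,6):dx=-4,dy=+3->D
  (3,7):dx=-2,dy=+5->D; (3,8):dx=+2,dy=+14->C; (3,9):dx=-3,dy=+6->D; (3,10):dx=+3,dy=+17->C
  (4,5):dx=+5,dy=-3->D; (4,6):dx=+2,dy=-8->D; (4,7):dx=+4,dy=-6->D; (4,8):dx=+8,dy=+3->C
  (4,9):dx=+3,dy=-5->D; (4,10):dx=+9,dy=+6->C; (5,6):dx=-3,dy=-5->C; (5,7):dx=-1,dy=-3->C
  (5,8):dx=+3,dy=+6->C; (5,9):dx=-2,dy=-2->C; (5,10):dx=+4,dy=+9->C; (6,7):dx=+2,dy=+2->C
  (6,8):dx=+6,dy=+11->C; (6,9):dx=+1,dy=+3->C; (6,10):dx=+7,dy=+14->C; (7,8):dx=+4,dy=+9->C
  (7,9):dx=-1,dy=+1->D; (7,10):dx=+5,dy=+12->C; (8,9):dx=-5,dy=-8->C; (8,10):dx=+1,dy=+3->C
  (9,10):dx=+6,dy=+11->C
Step 2: C = 35, D = 10, total pairs = 45.
Step 3: tau = (C - D)/(n(n-1)/2) = (35 - 10)/45 = 0.555556.
Step 4: Exact two-sided p-value (enumerate n! = 3628800 permutations of y under H0): p = 0.028609.
Step 5: alpha = 0.05. reject H0.

tau_b = 0.5556 (C=35, D=10), p = 0.028609, reject H0.


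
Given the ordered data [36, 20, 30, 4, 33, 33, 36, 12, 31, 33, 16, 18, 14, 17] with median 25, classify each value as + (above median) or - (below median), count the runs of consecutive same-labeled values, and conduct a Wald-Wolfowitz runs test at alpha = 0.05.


Step 1: Compute median = 25; label A = above, B = below.
Labels in order: ABABAAABAABBBB  (n_A = 7, n_B = 7)
Step 2: Count runs R = 8.
Step 3: Under H0 (random ordering), E[R] = 2*n_A*n_B/(n_A+n_B) + 1 = 2*7*7/14 + 1 = 8.0000.
        Var[R] = 2*n_A*n_B*(2*n_A*n_B - n_A - n_B) / ((n_A+n_B)^2 * (n_A+n_B-1)) = 8232/2548 = 3.2308.
        SD[R] = 1.7974.
Step 4: R = E[R], so z = 0 with no continuity correction.
Step 5: Two-sided p-value via normal approximation = 2*(1 - Phi(|z|)) = 1.000000.
Step 6: alpha = 0.05. fail to reject H0.

R = 8, z = 0.0000, p = 1.000000, fail to reject H0.


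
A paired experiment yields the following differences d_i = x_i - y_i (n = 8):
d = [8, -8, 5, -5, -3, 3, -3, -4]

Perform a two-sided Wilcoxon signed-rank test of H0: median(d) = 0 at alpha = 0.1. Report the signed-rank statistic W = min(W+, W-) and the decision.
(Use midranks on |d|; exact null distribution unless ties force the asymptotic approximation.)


Step 1: Drop any zero differences (none here) and take |d_i|.
|d| = [8, 8, 5, 5, 3, 3, 3, 4]
Step 2: Midrank |d_i| (ties get averaged ranks).
ranks: |8|->7.5, |8|->7.5, |5|->5.5, |5|->5.5, |3|->2, |3|->2, |3|->2, |4|->4
Step 3: Attach original signs; sum ranks with positive sign and with negative sign.
W+ = 7.5 + 5.5 + 2 = 15
W- = 7.5 + 5.5 + 2 + 2 + 4 = 21
(Check: W+ + W- = 36 should equal n(n+1)/2 = 36.)
Step 4: Test statistic W = min(W+, W-) = 15.
Step 5: Ties in |d|, so use the tie-corrected normal approximation.
        E[W] = n(n+1)/4 = 8*9/4 = 18.
        Tie groups: |d|=3 (t=3), |d|=5 (t=2), |d|=8 (t=2); sum(t^3 - t) = 36.
        Var[W] = n(n+1)(2n+1)/24 - sum(t^3-t)/48 = 1224/24 - 36/48 = 50.25.
        z = (W - E[W]) / sqrt(Var[W]) = (15 - 18) / 7.0887 = -0.4232.
        Two-sided p = 2*Phi(z) = 0.672144.
Step 6: alpha = 0.1. fail to reject H0.

W+ = 15, W- = 21, W = min = 15, p = 0.672144, fail to reject H0.


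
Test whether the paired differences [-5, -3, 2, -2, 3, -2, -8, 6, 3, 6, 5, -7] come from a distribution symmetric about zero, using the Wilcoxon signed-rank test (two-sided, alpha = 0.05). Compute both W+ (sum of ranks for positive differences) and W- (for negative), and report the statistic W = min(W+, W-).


Step 1: Drop any zero differences (none here) and take |d_i|.
|d| = [5, 3, 2, 2, 3, 2, 8, 6, 3, 6, 5, 7]
Step 2: Midrank |d_i| (ties get averaged ranks).
ranks: |5|->7.5, |3|->5, |2|->2, |2|->2, |3|->5, |2|->2, |8|->12, |6|->9.5, |3|->5, |6|->9.5, |5|->7.5, |7|->11
Step 3: Attach original signs; sum ranks with positive sign and with negative sign.
W+ = 2 + 5 + 9.5 + 5 + 9.5 + 7.5 = 38.5
W- = 7.5 + 5 + 2 + 2 + 12 + 11 = 39.5
(Check: W+ + W- = 78 should equal n(n+1)/2 = 78.)
Step 4: Test statistic W = min(W+, W-) = 38.5.
Step 5: Ties in |d|, so use the tie-corrected normal approximation.
        E[W] = n(n+1)/4 = 12*13/4 = 39.
        Tie groups: |d|=2 (t=3), |d|=3 (t=3), |d|=5 (t=2), |d|=6 (t=2); sum(t^3 - t) = 60.
        Var[W] = n(n+1)(2n+1)/24 - sum(t^3-t)/48 = 3900/24 - 60/48 = 161.25.
        z = (W - E[W]) / sqrt(Var[W]) = (38.5 - 39) / 12.6984 = -0.0394.
        Two-sided p = 2*Phi(z) = 0.968591.
Step 6: alpha = 0.05. fail to reject H0.

W+ = 38.5, W- = 39.5, W = min = 38.5, p = 0.968591, fail to reject H0.


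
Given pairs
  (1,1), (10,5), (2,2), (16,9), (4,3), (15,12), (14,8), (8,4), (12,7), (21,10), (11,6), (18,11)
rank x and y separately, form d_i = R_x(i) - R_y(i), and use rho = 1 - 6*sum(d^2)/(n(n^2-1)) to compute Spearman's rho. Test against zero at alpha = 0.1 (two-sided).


Step 1: Rank x and y separately (midranks; no ties here).
rank(x): 1->1, 10->5, 2->2, 16->10, 4->3, 15->9, 14->8, 8->4, 12->7, 21->12, 11->6, 18->11
rank(y): 1->1, 5->5, 2->2, 9->9, 3->3, 12->12, 8->8, 4->4, 7->7, 10->10, 6->6, 11->11
Step 2: d_i = R_x(i) - R_y(i); compute d_i^2.
  (1-1)^2=0, (5-5)^2=0, (2-2)^2=0, (10-9)^2=1, (3-3)^2=0, (9-12)^2=9, (8-8)^2=0, (4-4)^2=0, (7-7)^2=0, (12-10)^2=4, (6-6)^2=0, (11-11)^2=0
sum(d^2) = 14.
Step 3: rho = 1 - 6*14 / (12*(12^2 - 1)) = 1 - 84/1716 = 0.951049.
Step 4: Under H0, t = rho * sqrt((n-2)/(1-rho^2)) = 9.7317 ~ t(10).
Step 5: Two-sided p-value from the t-distribution with 10 df = 0.000002.
Step 6: alpha = 0.1. reject H0.

rho = 0.9510, p = 0.000002, reject H0 at alpha = 0.1.


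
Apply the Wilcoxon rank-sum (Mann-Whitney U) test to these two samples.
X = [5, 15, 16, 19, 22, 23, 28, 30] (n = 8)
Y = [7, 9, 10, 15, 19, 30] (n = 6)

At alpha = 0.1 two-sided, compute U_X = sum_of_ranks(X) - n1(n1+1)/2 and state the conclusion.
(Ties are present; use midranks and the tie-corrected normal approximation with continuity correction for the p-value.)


Step 1: Combine and sort all 14 observations; assign midranks.
sorted (value, group): (5,X), (7,Y), (9,Y), (10,Y), (15,X), (15,Y), (16,X), (19,X), (19,Y), (22,X), (23,X), (28,X), (30,X), (30,Y)
ranks: 5->1, 7->2, 9->3, 10->4, 15->5.5, 15->5.5, 16->7, 19->8.5, 19->8.5, 22->10, 23->11, 28->12, 30->13.5, 30->13.5
Step 2: Rank sum for X: R1 = 1 + 5.5 + 7 + 8.5 + 10 + 11 + 12 + 13.5 = 68.5.
Step 3: U_X = R1 - n1(n1+1)/2 = 68.5 - 8*9/2 = 68.5 - 36 = 32.5.
       U_Y = n1*n2 - U_X = 48 - 32.5 = 15.5.
Step 4: Ties are present, so use the tie-corrected normal approximation (with continuity correction) for the p-value.
Step 5: p-value = 0.300101; compare to alpha = 0.1. fail to reject H0.

U_X = 32.5, p = 0.300101, fail to reject H0 at alpha = 0.1.


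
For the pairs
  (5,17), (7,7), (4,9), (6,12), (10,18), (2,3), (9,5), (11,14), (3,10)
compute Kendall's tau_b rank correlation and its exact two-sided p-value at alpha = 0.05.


Step 1: Enumerate the 36 unordered pairs (i,j) with i<j and classify each by sign(x_j-x_i) * sign(y_j-y_i).
  (1,2):dx=+2,dy=-10->D; (1,3):dx=-1,dy=-8->C; (1,4):dx=+1,dy=-5->D; (1,5):dx=+5,dy=+1->C
  (1,6):dx=-3,dy=-14->C; (1,7):dx=+4,dy=-12->D; (1,8):dx=+6,dy=-3->D; (1,9):dx=-2,dy=-7->C
  (2,3):dx=-3,dy=+2->D; (2,4):dx=-1,dy=+5->D; (2,5):dx=+3,dy=+11->C; (2,6):dx=-5,dy=-4->C
  (2,7):dx=+2,dy=-2->D; (2,8):dx=+4,dy=+7->C; (2,9):dx=-4,dy=+3->D; (3,4):dx=+2,dy=+3->C
  (3,5):dx=+6,dy=+9->C; (3,6):dx=-2,dy=-6->C; (3,7):dx=+5,dy=-4->D; (3,8):dx=+7,dy=+5->C
  (3,9):dx=-1,dy=+1->D; (4,5):dx=+4,dy=+6->C; (4,6):dx=-4,dy=-9->C; (4,7):dx=+3,dy=-7->D
  (4,8):dx=+5,dy=+2->C; (4,9):dx=-3,dy=-2->C; (5,6):dx=-8,dy=-15->C; (5,7):dx=-1,dy=-13->C
  (5,8):dx=+1,dy=-4->D; (5,9):dx=-7,dy=-8->C; (6,7):dx=+7,dy=+2->C; (6,8):dx=+9,dy=+11->C
  (6,9):dx=+1,dy=+7->C; (7,8):dx=+2,dy=+9->C; (7,9):dx=-6,dy=+5->D; (8,9):dx=-8,dy=-4->C
Step 2: C = 23, D = 13, total pairs = 36.
Step 3: tau = (C - D)/(n(n-1)/2) = (23 - 13)/36 = 0.277778.
Step 4: Exact two-sided p-value (enumerate n! = 362880 permutations of y under H0): p = 0.358488.
Step 5: alpha = 0.05. fail to reject H0.

tau_b = 0.2778 (C=23, D=13), p = 0.358488, fail to reject H0.


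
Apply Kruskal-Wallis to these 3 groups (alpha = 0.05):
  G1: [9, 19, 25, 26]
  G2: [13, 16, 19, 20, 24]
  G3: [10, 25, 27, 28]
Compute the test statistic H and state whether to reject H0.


Step 1: Combine all N = 13 observations and assign midranks.
sorted (value, group, rank): (9,G1,1), (10,G3,2), (13,G2,3), (16,G2,4), (19,G1,5.5), (19,G2,5.5), (20,G2,7), (24,G2,8), (25,G1,9.5), (25,G3,9.5), (26,G1,11), (27,G3,12), (28,G3,13)
Step 2: Sum ranks within each group.
R_1 = 27 (n_1 = 4)
R_2 = 27.5 (n_2 = 5)
R_3 = 36.5 (n_3 = 4)
Step 3: H = 12/(N(N+1)) * sum(R_i^2/n_i) - 3(N+1)
     = 12/(13*14) * (27^2/4 + 27.5^2/5 + 36.5^2/4) - 3*14
     = 0.065934 * 666.562 - 42
     = 1.949176.
Step 4: Ties present; correction factor C = 1 - 12/(13^3 - 13) = 0.994505. Corrected H = 1.949176 / 0.994505 = 1.959945.
Step 5: Under H0, H ~ chi^2(2); p-value = 0.375321.
Step 6: alpha = 0.05. fail to reject H0.

H = 1.9599, df = 2, p = 0.375321, fail to reject H0.


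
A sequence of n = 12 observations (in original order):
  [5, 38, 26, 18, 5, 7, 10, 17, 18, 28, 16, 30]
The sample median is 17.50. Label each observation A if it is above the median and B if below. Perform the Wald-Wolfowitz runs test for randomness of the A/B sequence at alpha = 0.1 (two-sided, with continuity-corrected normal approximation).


Step 1: Compute median = 17.50; label A = above, B = below.
Labels in order: BAAABBBBAABA  (n_A = 6, n_B = 6)
Step 2: Count runs R = 6.
Step 3: Under H0 (random ordering), E[R] = 2*n_A*n_B/(n_A+n_B) + 1 = 2*6*6/12 + 1 = 7.0000.
        Var[R] = 2*n_A*n_B*(2*n_A*n_B - n_A - n_B) / ((n_A+n_B)^2 * (n_A+n_B-1)) = 4320/1584 = 2.7273.
        SD[R] = 1.6514.
Step 4: Continuity-corrected z = (R + 0.5 - E[R]) / SD[R] = (6 + 0.5 - 7.0000) / 1.6514 = -0.3028.
Step 5: Two-sided p-value via normal approximation = 2*(1 - Phi(|z|)) = 0.762069.
Step 6: alpha = 0.1. fail to reject H0.

R = 6, z = -0.3028, p = 0.762069, fail to reject H0.


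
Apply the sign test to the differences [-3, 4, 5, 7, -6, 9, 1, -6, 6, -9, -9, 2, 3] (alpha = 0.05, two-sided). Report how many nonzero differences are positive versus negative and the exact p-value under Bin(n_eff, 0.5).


Step 1: Discard zero differences. Original n = 13; n_eff = number of nonzero differences = 13.
Nonzero differences (with sign): -3, +4, +5, +7, -6, +9, +1, -6, +6, -9, -9, +2, +3
Step 2: Count signs: positive = 8, negative = 5.
Step 3: Under H0: P(positive) = 0.5, so the number of positives S ~ Bin(13, 0.5).
Step 4: Two-sided exact p-value = sum of Bin(13,0.5) probabilities at or below the observed probability = 0.581055.
Step 5: alpha = 0.05. fail to reject H0.

n_eff = 13, pos = 8, neg = 5, p = 0.581055, fail to reject H0.


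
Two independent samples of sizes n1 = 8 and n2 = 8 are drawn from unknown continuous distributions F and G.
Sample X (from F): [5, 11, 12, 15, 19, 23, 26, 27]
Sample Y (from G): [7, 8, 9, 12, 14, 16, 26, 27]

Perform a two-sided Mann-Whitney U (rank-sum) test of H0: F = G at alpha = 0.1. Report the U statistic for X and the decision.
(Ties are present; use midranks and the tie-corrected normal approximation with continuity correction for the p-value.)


Step 1: Combine and sort all 16 observations; assign midranks.
sorted (value, group): (5,X), (7,Y), (8,Y), (9,Y), (11,X), (12,X), (12,Y), (14,Y), (15,X), (16,Y), (19,X), (23,X), (26,X), (26,Y), (27,X), (27,Y)
ranks: 5->1, 7->2, 8->3, 9->4, 11->5, 12->6.5, 12->6.5, 14->8, 15->9, 16->10, 19->11, 23->12, 26->13.5, 26->13.5, 27->15.5, 27->15.5
Step 2: Rank sum for X: R1 = 1 + 5 + 6.5 + 9 + 11 + 12 + 13.5 + 15.5 = 73.5.
Step 3: U_X = R1 - n1(n1+1)/2 = 73.5 - 8*9/2 = 73.5 - 36 = 37.5.
       U_Y = n1*n2 - U_X = 64 - 37.5 = 26.5.
Step 4: Ties are present, so use the tie-corrected normal approximation (with continuity correction) for the p-value.
Step 5: p-value = 0.598703; compare to alpha = 0.1. fail to reject H0.

U_X = 37.5, p = 0.598703, fail to reject H0 at alpha = 0.1.


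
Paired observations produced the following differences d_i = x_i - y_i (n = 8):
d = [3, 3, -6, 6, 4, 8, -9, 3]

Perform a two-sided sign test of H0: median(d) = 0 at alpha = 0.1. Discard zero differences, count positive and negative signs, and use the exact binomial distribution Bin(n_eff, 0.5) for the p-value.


Step 1: Discard zero differences. Original n = 8; n_eff = number of nonzero differences = 8.
Nonzero differences (with sign): +3, +3, -6, +6, +4, +8, -9, +3
Step 2: Count signs: positive = 6, negative = 2.
Step 3: Under H0: P(positive) = 0.5, so the number of positives S ~ Bin(8, 0.5).
Step 4: Two-sided exact p-value = sum of Bin(8,0.5) probabilities at or below the observed probability = 0.289062.
Step 5: alpha = 0.1. fail to reject H0.

n_eff = 8, pos = 6, neg = 2, p = 0.289062, fail to reject H0.


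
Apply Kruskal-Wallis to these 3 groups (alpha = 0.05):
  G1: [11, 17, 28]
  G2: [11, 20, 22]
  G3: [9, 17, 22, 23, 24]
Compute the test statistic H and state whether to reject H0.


Step 1: Combine all N = 11 observations and assign midranks.
sorted (value, group, rank): (9,G3,1), (11,G1,2.5), (11,G2,2.5), (17,G1,4.5), (17,G3,4.5), (20,G2,6), (22,G2,7.5), (22,G3,7.5), (23,G3,9), (24,G3,10), (28,G1,11)
Step 2: Sum ranks within each group.
R_1 = 18 (n_1 = 3)
R_2 = 16 (n_2 = 3)
R_3 = 32 (n_3 = 5)
Step 3: H = 12/(N(N+1)) * sum(R_i^2/n_i) - 3(N+1)
     = 12/(11*12) * (18^2/3 + 16^2/3 + 32^2/5) - 3*12
     = 0.090909 * 398.133 - 36
     = 0.193939.
Step 4: Ties present; correction factor C = 1 - 18/(11^3 - 11) = 0.986364. Corrected H = 0.193939 / 0.986364 = 0.196621.
Step 5: Under H0, H ~ chi^2(2); p-value = 0.906368.
Step 6: alpha = 0.05. fail to reject H0.

H = 0.1966, df = 2, p = 0.906368, fail to reject H0.


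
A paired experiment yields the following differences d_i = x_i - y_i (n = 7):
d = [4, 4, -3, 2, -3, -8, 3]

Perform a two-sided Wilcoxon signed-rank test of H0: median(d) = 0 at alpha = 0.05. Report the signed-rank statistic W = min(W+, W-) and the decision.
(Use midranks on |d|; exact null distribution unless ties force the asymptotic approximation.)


Step 1: Drop any zero differences (none here) and take |d_i|.
|d| = [4, 4, 3, 2, 3, 8, 3]
Step 2: Midrank |d_i| (ties get averaged ranks).
ranks: |4|->5.5, |4|->5.5, |3|->3, |2|->1, |3|->3, |8|->7, |3|->3
Step 3: Attach original signs; sum ranks with positive sign and with negative sign.
W+ = 5.5 + 5.5 + 1 + 3 = 15
W- = 3 + 3 + 7 = 13
(Check: W+ + W- = 28 should equal n(n+1)/2 = 28.)
Step 4: Test statistic W = min(W+, W-) = 13.
Step 5: Ties in |d|, so use the tie-corrected normal approximation.
        E[W] = n(n+1)/4 = 7*8/4 = 14.
        Tie groups: |d|=3 (t=3), |d|=4 (t=2); sum(t^3 - t) = 30.
        Var[W] = n(n+1)(2n+1)/24 - sum(t^3-t)/48 = 840/24 - 30/48 = 34.375.
        z = (W - E[W]) / sqrt(Var[W]) = (13 - 14) / 5.8630 = -0.1706.
        Two-sided p = 2*Phi(z) = 0.864569.
Step 6: alpha = 0.05. fail to reject H0.

W+ = 15, W- = 13, W = min = 13, p = 0.864569, fail to reject H0.


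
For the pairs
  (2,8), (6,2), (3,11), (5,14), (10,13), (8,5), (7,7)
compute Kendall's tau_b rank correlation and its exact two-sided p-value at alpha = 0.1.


Step 1: Enumerate the 21 unordered pairs (i,j) with i<j and classify each by sign(x_j-x_i) * sign(y_j-y_i).
  (1,2):dx=+4,dy=-6->D; (1,3):dx=+1,dy=+3->C; (1,4):dx=+3,dy=+6->C; (1,5):dx=+8,dy=+5->C
  (1,6):dx=+6,dy=-3->D; (1,7):dx=+5,dy=-1->D; (2,3):dx=-3,dy=+9->D; (2,4):dx=-1,dy=+12->D
  (2,5):dx=+4,dy=+11->C; (2,6):dx=+2,dy=+3->C; (2,7):dx=+1,dy=+5->C; (3,4):dx=+2,dy=+3->C
  (3,5):dx=+7,dy=+2->C; (3,6):dx=+5,dy=-6->D; (3,7):dx=+4,dy=-4->D; (4,5):dx=+5,dy=-1->D
  (4,6):dx=+3,dy=-9->D; (4,7):dx=+2,dy=-7->D; (5,6):dx=-2,dy=-8->C; (5,7):dx=-3,dy=-6->C
  (6,7):dx=-1,dy=+2->D
Step 2: C = 10, D = 11, total pairs = 21.
Step 3: tau = (C - D)/(n(n-1)/2) = (10 - 11)/21 = -0.047619.
Step 4: Exact two-sided p-value (enumerate n! = 5040 permutations of y under H0): p = 1.000000.
Step 5: alpha = 0.1. fail to reject H0.

tau_b = -0.0476 (C=10, D=11), p = 1.000000, fail to reject H0.


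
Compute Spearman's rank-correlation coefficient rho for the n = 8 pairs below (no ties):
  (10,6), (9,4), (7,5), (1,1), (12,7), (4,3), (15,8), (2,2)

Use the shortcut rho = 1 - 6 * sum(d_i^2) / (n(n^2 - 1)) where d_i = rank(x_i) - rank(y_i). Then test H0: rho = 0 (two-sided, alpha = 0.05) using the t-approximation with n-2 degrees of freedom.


Step 1: Rank x and y separately (midranks; no ties here).
rank(x): 10->6, 9->5, 7->4, 1->1, 12->7, 4->3, 15->8, 2->2
rank(y): 6->6, 4->4, 5->5, 1->1, 7->7, 3->3, 8->8, 2->2
Step 2: d_i = R_x(i) - R_y(i); compute d_i^2.
  (6-6)^2=0, (5-4)^2=1, (4-5)^2=1, (1-1)^2=0, (7-7)^2=0, (3-3)^2=0, (8-8)^2=0, (2-2)^2=0
sum(d^2) = 2.
Step 3: rho = 1 - 6*2 / (8*(8^2 - 1)) = 1 - 12/504 = 0.976190.
Step 4: Under H0, t = rho * sqrt((n-2)/(1-rho^2)) = 11.0235 ~ t(6).
Step 5: Two-sided p-value from the t-distribution with 6 df = 0.000033.
Step 6: alpha = 0.05. reject H0.

rho = 0.9762, p = 0.000033, reject H0 at alpha = 0.05.


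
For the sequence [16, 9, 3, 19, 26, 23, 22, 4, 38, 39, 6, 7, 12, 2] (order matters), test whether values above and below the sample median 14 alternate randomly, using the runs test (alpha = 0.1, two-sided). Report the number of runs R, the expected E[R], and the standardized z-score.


Step 1: Compute median = 14; label A = above, B = below.
Labels in order: ABBAAAABAABBBB  (n_A = 7, n_B = 7)
Step 2: Count runs R = 6.
Step 3: Under H0 (random ordering), E[R] = 2*n_A*n_B/(n_A+n_B) + 1 = 2*7*7/14 + 1 = 8.0000.
        Var[R] = 2*n_A*n_B*(2*n_A*n_B - n_A - n_B) / ((n_A+n_B)^2 * (n_A+n_B-1)) = 8232/2548 = 3.2308.
        SD[R] = 1.7974.
Step 4: Continuity-corrected z = (R + 0.5 - E[R]) / SD[R] = (6 + 0.5 - 8.0000) / 1.7974 = -0.8345.
Step 5: Two-sided p-value via normal approximation = 2*(1 - Phi(|z|)) = 0.403986.
Step 6: alpha = 0.1. fail to reject H0.

R = 6, z = -0.8345, p = 0.403986, fail to reject H0.


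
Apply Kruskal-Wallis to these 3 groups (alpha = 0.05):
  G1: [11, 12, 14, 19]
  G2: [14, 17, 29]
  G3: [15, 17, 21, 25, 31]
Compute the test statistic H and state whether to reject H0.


Step 1: Combine all N = 12 observations and assign midranks.
sorted (value, group, rank): (11,G1,1), (12,G1,2), (14,G1,3.5), (14,G2,3.5), (15,G3,5), (17,G2,6.5), (17,G3,6.5), (19,G1,8), (21,G3,9), (25,G3,10), (29,G2,11), (31,G3,12)
Step 2: Sum ranks within each group.
R_1 = 14.5 (n_1 = 4)
R_2 = 21 (n_2 = 3)
R_3 = 42.5 (n_3 = 5)
Step 3: H = 12/(N(N+1)) * sum(R_i^2/n_i) - 3(N+1)
     = 12/(12*13) * (14.5^2/4 + 21^2/3 + 42.5^2/5) - 3*13
     = 0.076923 * 560.812 - 39
     = 4.139423.
Step 4: Ties present; correction factor C = 1 - 12/(12^3 - 12) = 0.993007. Corrected H = 4.139423 / 0.993007 = 4.168574.
Step 5: Under H0, H ~ chi^2(2); p-value = 0.124396.
Step 6: alpha = 0.05. fail to reject H0.

H = 4.1686, df = 2, p = 0.124396, fail to reject H0.


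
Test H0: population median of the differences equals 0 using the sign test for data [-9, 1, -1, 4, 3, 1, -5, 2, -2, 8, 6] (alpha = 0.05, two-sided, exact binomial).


Step 1: Discard zero differences. Original n = 11; n_eff = number of nonzero differences = 11.
Nonzero differences (with sign): -9, +1, -1, +4, +3, +1, -5, +2, -2, +8, +6
Step 2: Count signs: positive = 7, negative = 4.
Step 3: Under H0: P(positive) = 0.5, so the number of positives S ~ Bin(11, 0.5).
Step 4: Two-sided exact p-value = sum of Bin(11,0.5) probabilities at or below the observed probability = 0.548828.
Step 5: alpha = 0.05. fail to reject H0.

n_eff = 11, pos = 7, neg = 4, p = 0.548828, fail to reject H0.


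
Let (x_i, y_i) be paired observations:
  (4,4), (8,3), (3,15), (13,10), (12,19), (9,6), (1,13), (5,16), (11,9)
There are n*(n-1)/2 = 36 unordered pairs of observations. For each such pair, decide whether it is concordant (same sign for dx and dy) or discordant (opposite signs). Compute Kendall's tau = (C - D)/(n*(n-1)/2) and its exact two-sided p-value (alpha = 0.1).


Step 1: Enumerate the 36 unordered pairs (i,j) with i<j and classify each by sign(x_j-x_i) * sign(y_j-y_i).
  (1,2):dx=+4,dy=-1->D; (1,3):dx=-1,dy=+11->D; (1,4):dx=+9,dy=+6->C; (1,5):dx=+8,dy=+15->C
  (1,6):dx=+5,dy=+2->C; (1,7):dx=-3,dy=+9->D; (1,8):dx=+1,dy=+12->C; (1,9):dx=+7,dy=+5->C
  (2,3):dx=-5,dy=+12->D; (2,4):dx=+5,dy=+7->C; (2,5):dx=+4,dy=+16->C; (2,6):dx=+1,dy=+3->C
  (2,7):dx=-7,dy=+10->D; (2,8):dx=-3,dy=+13->D; (2,9):dx=+3,dy=+6->C; (3,4):dx=+10,dy=-5->D
  (3,5):dx=+9,dy=+4->C; (3,6):dx=+6,dy=-9->D; (3,7):dx=-2,dy=-2->C; (3,8):dx=+2,dy=+1->C
  (3,9):dx=+8,dy=-6->D; (4,5):dx=-1,dy=+9->D; (4,6):dx=-4,dy=-4->C; (4,7):dx=-12,dy=+3->D
  (4,8):dx=-8,dy=+6->D; (4,9):dx=-2,dy=-1->C; (5,6):dx=-3,dy=-13->C; (5,7):dx=-11,dy=-6->C
  (5,8):dx=-7,dy=-3->C; (5,9):dx=-1,dy=-10->C; (6,7):dx=-8,dy=+7->D; (6,8):dx=-4,dy=+10->D
  (6,9):dx=+2,dy=+3->C; (7,8):dx=+4,dy=+3->C; (7,9):dx=+10,dy=-4->D; (8,9):dx=+6,dy=-7->D
Step 2: C = 20, D = 16, total pairs = 36.
Step 3: tau = (C - D)/(n(n-1)/2) = (20 - 16)/36 = 0.111111.
Step 4: Exact two-sided p-value (enumerate n! = 362880 permutations of y under H0): p = 0.761414.
Step 5: alpha = 0.1. fail to reject H0.

tau_b = 0.1111 (C=20, D=16), p = 0.761414, fail to reject H0.


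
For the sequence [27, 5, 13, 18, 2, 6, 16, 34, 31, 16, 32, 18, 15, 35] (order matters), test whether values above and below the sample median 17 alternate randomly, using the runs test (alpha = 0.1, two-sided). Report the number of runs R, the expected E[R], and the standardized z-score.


Step 1: Compute median = 17; label A = above, B = below.
Labels in order: ABBABBBAABAABA  (n_A = 7, n_B = 7)
Step 2: Count runs R = 9.
Step 3: Under H0 (random ordering), E[R] = 2*n_A*n_B/(n_A+n_B) + 1 = 2*7*7/14 + 1 = 8.0000.
        Var[R] = 2*n_A*n_B*(2*n_A*n_B - n_A - n_B) / ((n_A+n_B)^2 * (n_A+n_B-1)) = 8232/2548 = 3.2308.
        SD[R] = 1.7974.
Step 4: Continuity-corrected z = (R - 0.5 - E[R]) / SD[R] = (9 - 0.5 - 8.0000) / 1.7974 = 0.2782.
Step 5: Two-sided p-value via normal approximation = 2*(1 - Phi(|z|)) = 0.780879.
Step 6: alpha = 0.1. fail to reject H0.

R = 9, z = 0.2782, p = 0.780879, fail to reject H0.


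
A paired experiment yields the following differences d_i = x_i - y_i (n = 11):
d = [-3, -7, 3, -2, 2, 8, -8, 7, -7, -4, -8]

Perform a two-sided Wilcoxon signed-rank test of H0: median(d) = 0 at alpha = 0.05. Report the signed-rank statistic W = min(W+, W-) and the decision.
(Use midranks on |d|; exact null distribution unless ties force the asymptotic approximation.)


Step 1: Drop any zero differences (none here) and take |d_i|.
|d| = [3, 7, 3, 2, 2, 8, 8, 7, 7, 4, 8]
Step 2: Midrank |d_i| (ties get averaged ranks).
ranks: |3|->3.5, |7|->7, |3|->3.5, |2|->1.5, |2|->1.5, |8|->10, |8|->10, |7|->7, |7|->7, |4|->5, |8|->10
Step 3: Attach original signs; sum ranks with positive sign and with negative sign.
W+ = 3.5 + 1.5 + 10 + 7 = 22
W- = 3.5 + 7 + 1.5 + 10 + 7 + 5 + 10 = 44
(Check: W+ + W- = 66 should equal n(n+1)/2 = 66.)
Step 4: Test statistic W = min(W+, W-) = 22.
Step 5: Ties in |d|, so use the tie-corrected normal approximation.
        E[W] = n(n+1)/4 = 11*12/4 = 33.
        Tie groups: |d|=2 (t=2), |d|=3 (t=2), |d|=7 (t=3), |d|=8 (t=3); sum(t^3 - t) = 60.
        Var[W] = n(n+1)(2n+1)/24 - sum(t^3-t)/48 = 3036/24 - 60/48 = 125.25.
        z = (W - E[W]) / sqrt(Var[W]) = (22 - 33) / 11.1915 = -0.9829.
        Two-sided p = 2*Phi(z) = 0.325663.
Step 6: alpha = 0.05. fail to reject H0.

W+ = 22, W- = 44, W = min = 22, p = 0.325663, fail to reject H0.


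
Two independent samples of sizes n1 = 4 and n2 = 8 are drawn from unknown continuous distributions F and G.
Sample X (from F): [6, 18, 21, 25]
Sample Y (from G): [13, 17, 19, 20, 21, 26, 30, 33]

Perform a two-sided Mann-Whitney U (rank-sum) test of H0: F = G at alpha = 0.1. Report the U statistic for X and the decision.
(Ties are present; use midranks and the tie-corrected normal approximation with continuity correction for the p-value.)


Step 1: Combine and sort all 12 observations; assign midranks.
sorted (value, group): (6,X), (13,Y), (17,Y), (18,X), (19,Y), (20,Y), (21,X), (21,Y), (25,X), (26,Y), (30,Y), (33,Y)
ranks: 6->1, 13->2, 17->3, 18->4, 19->5, 20->6, 21->7.5, 21->7.5, 25->9, 26->10, 30->11, 33->12
Step 2: Rank sum for X: R1 = 1 + 4 + 7.5 + 9 = 21.5.
Step 3: U_X = R1 - n1(n1+1)/2 = 21.5 - 4*5/2 = 21.5 - 10 = 11.5.
       U_Y = n1*n2 - U_X = 32 - 11.5 = 20.5.
Step 4: Ties are present, so use the tie-corrected normal approximation (with continuity correction) for the p-value.
Step 5: p-value = 0.496152; compare to alpha = 0.1. fail to reject H0.

U_X = 11.5, p = 0.496152, fail to reject H0 at alpha = 0.1.


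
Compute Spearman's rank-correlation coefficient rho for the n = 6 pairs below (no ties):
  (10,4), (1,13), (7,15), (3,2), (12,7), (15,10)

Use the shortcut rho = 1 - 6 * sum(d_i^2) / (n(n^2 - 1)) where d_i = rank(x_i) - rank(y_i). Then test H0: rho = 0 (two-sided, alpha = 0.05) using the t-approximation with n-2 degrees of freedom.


Step 1: Rank x and y separately (midranks; no ties here).
rank(x): 10->4, 1->1, 7->3, 3->2, 12->5, 15->6
rank(y): 4->2, 13->5, 15->6, 2->1, 7->3, 10->4
Step 2: d_i = R_x(i) - R_y(i); compute d_i^2.
  (4-2)^2=4, (1-5)^2=16, (3-6)^2=9, (2-1)^2=1, (5-3)^2=4, (6-4)^2=4
sum(d^2) = 38.
Step 3: rho = 1 - 6*38 / (6*(6^2 - 1)) = 1 - 228/210 = -0.085714.
Step 4: Under H0, t = rho * sqrt((n-2)/(1-rho^2)) = -0.1721 ~ t(4).
Step 5: Two-sided p-value from the t-distribution with 4 df = 0.871743.
Step 6: alpha = 0.05. fail to reject H0.

rho = -0.0857, p = 0.871743, fail to reject H0 at alpha = 0.05.


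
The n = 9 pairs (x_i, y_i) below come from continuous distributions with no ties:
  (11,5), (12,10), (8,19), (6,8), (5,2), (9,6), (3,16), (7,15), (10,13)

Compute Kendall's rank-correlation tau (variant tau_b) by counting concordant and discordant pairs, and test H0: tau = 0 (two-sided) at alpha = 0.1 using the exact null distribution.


Step 1: Enumerate the 36 unordered pairs (i,j) with i<j and classify each by sign(x_j-x_i) * sign(y_j-y_i).
  (1,2):dx=+1,dy=+5->C; (1,3):dx=-3,dy=+14->D; (1,4):dx=-5,dy=+3->D; (1,5):dx=-6,dy=-3->C
  (1,6):dx=-2,dy=+1->D; (1,7):dx=-8,dy=+11->D; (1,8):dx=-4,dy=+10->D; (1,9):dx=-1,dy=+8->D
  (2,3):dx=-4,dy=+9->D; (2,4):dx=-6,dy=-2->C; (2,5):dx=-7,dy=-8->C; (2,6):dx=-3,dy=-4->C
  (2,7):dx=-9,dy=+6->D; (2,8):dx=-5,dy=+5->D; (2,9):dx=-2,dy=+3->D; (3,4):dx=-2,dy=-11->C
  (3,5):dx=-3,dy=-17->C; (3,6):dx=+1,dy=-13->D; (3,7):dx=-5,dy=-3->C; (3,8):dx=-1,dy=-4->C
  (3,9):dx=+2,dy=-6->D; (4,5):dx=-1,dy=-6->C; (4,6):dx=+3,dy=-2->D; (4,7):dx=-3,dy=+8->D
  (4,8):dx=+1,dy=+7->C; (4,9):dx=+4,dy=+5->C; (5,6):dx=+4,dy=+4->C; (5,7):dx=-2,dy=+14->D
  (5,8):dx=+2,dy=+13->C; (5,9):dx=+5,dy=+11->C; (6,7):dx=-6,dy=+10->D; (6,8):dx=-2,dy=+9->D
  (6,9):dx=+1,dy=+7->C; (7,8):dx=+4,dy=-1->D; (7,9):dx=+7,dy=-3->D; (8,9):dx=+3,dy=-2->D
Step 2: C = 16, D = 20, total pairs = 36.
Step 3: tau = (C - D)/(n(n-1)/2) = (16 - 20)/36 = -0.111111.
Step 4: Exact two-sided p-value (enumerate n! = 362880 permutations of y under H0): p = 0.761414.
Step 5: alpha = 0.1. fail to reject H0.

tau_b = -0.1111 (C=16, D=20), p = 0.761414, fail to reject H0.


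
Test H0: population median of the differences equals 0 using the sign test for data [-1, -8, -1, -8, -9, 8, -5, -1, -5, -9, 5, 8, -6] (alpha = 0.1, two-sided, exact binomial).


Step 1: Discard zero differences. Original n = 13; n_eff = number of nonzero differences = 13.
Nonzero differences (with sign): -1, -8, -1, -8, -9, +8, -5, -1, -5, -9, +5, +8, -6
Step 2: Count signs: positive = 3, negative = 10.
Step 3: Under H0: P(positive) = 0.5, so the number of positives S ~ Bin(13, 0.5).
Step 4: Two-sided exact p-value = sum of Bin(13,0.5) probabilities at or below the observed probability = 0.092285.
Step 5: alpha = 0.1. reject H0.

n_eff = 13, pos = 3, neg = 10, p = 0.092285, reject H0.


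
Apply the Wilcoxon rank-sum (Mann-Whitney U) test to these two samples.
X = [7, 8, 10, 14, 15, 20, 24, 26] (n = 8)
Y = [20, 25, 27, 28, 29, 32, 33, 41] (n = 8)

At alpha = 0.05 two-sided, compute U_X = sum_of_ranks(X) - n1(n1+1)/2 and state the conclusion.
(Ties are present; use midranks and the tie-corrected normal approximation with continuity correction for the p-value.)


Step 1: Combine and sort all 16 observations; assign midranks.
sorted (value, group): (7,X), (8,X), (10,X), (14,X), (15,X), (20,X), (20,Y), (24,X), (25,Y), (26,X), (27,Y), (28,Y), (29,Y), (32,Y), (33,Y), (41,Y)
ranks: 7->1, 8->2, 10->3, 14->4, 15->5, 20->6.5, 20->6.5, 24->8, 25->9, 26->10, 27->11, 28->12, 29->13, 32->14, 33->15, 41->16
Step 2: Rank sum for X: R1 = 1 + 2 + 3 + 4 + 5 + 6.5 + 8 + 10 = 39.5.
Step 3: U_X = R1 - n1(n1+1)/2 = 39.5 - 8*9/2 = 39.5 - 36 = 3.5.
       U_Y = n1*n2 - U_X = 64 - 3.5 = 60.5.
Step 4: Ties are present, so use the tie-corrected normal approximation (with continuity correction) for the p-value.
Step 5: p-value = 0.003253; compare to alpha = 0.05. reject H0.

U_X = 3.5, p = 0.003253, reject H0 at alpha = 0.05.


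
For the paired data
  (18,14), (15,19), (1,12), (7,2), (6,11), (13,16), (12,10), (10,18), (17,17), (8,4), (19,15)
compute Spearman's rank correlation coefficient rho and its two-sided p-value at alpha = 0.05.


Step 1: Rank x and y separately (midranks; no ties here).
rank(x): 18->10, 15->8, 1->1, 7->3, 6->2, 13->7, 12->6, 10->5, 17->9, 8->4, 19->11
rank(y): 14->6, 19->11, 12->5, 2->1, 11->4, 16->8, 10->3, 18->10, 17->9, 4->2, 15->7
Step 2: d_i = R_x(i) - R_y(i); compute d_i^2.
  (10-6)^2=16, (8-11)^2=9, (1-5)^2=16, (3-1)^2=4, (2-4)^2=4, (7-8)^2=1, (6-3)^2=9, (5-10)^2=25, (9-9)^2=0, (4-2)^2=4, (11-7)^2=16
sum(d^2) = 104.
Step 3: rho = 1 - 6*104 / (11*(11^2 - 1)) = 1 - 624/1320 = 0.527273.
Step 4: Under H0, t = rho * sqrt((n-2)/(1-rho^2)) = 1.8616 ~ t(9).
Step 5: Two-sided p-value from the t-distribution with 9 df = 0.095565.
Step 6: alpha = 0.05. fail to reject H0.

rho = 0.5273, p = 0.095565, fail to reject H0 at alpha = 0.05.


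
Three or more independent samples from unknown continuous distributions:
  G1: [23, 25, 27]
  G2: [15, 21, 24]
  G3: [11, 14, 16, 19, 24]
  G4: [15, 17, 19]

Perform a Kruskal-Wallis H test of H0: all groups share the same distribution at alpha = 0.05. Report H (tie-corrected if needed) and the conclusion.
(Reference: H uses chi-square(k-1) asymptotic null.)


Step 1: Combine all N = 14 observations and assign midranks.
sorted (value, group, rank): (11,G3,1), (14,G3,2), (15,G2,3.5), (15,G4,3.5), (16,G3,5), (17,G4,6), (19,G3,7.5), (19,G4,7.5), (21,G2,9), (23,G1,10), (24,G2,11.5), (24,G3,11.5), (25,G1,13), (27,G1,14)
Step 2: Sum ranks within each group.
R_1 = 37 (n_1 = 3)
R_2 = 24 (n_2 = 3)
R_3 = 27 (n_3 = 5)
R_4 = 17 (n_4 = 3)
Step 3: H = 12/(N(N+1)) * sum(R_i^2/n_i) - 3(N+1)
     = 12/(14*15) * (37^2/3 + 24^2/3 + 27^2/5 + 17^2/3) - 3*15
     = 0.057143 * 890.467 - 45
     = 5.883810.
Step 4: Ties present; correction factor C = 1 - 18/(14^3 - 14) = 0.993407. Corrected H = 5.883810 / 0.993407 = 5.922861.
Step 5: Under H0, H ~ chi^2(3); p-value = 0.115424.
Step 6: alpha = 0.05. fail to reject H0.

H = 5.9229, df = 3, p = 0.115424, fail to reject H0.


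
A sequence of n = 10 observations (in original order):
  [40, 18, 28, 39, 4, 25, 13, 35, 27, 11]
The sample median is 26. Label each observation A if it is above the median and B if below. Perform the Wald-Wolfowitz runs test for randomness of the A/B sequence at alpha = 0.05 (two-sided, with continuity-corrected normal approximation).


Step 1: Compute median = 26; label A = above, B = below.
Labels in order: ABAABBBAAB  (n_A = 5, n_B = 5)
Step 2: Count runs R = 6.
Step 3: Under H0 (random ordering), E[R] = 2*n_A*n_B/(n_A+n_B) + 1 = 2*5*5/10 + 1 = 6.0000.
        Var[R] = 2*n_A*n_B*(2*n_A*n_B - n_A - n_B) / ((n_A+n_B)^2 * (n_A+n_B-1)) = 2000/900 = 2.2222.
        SD[R] = 1.4907.
Step 4: R = E[R], so z = 0 with no continuity correction.
Step 5: Two-sided p-value via normal approximation = 2*(1 - Phi(|z|)) = 1.000000.
Step 6: alpha = 0.05. fail to reject H0.

R = 6, z = 0.0000, p = 1.000000, fail to reject H0.


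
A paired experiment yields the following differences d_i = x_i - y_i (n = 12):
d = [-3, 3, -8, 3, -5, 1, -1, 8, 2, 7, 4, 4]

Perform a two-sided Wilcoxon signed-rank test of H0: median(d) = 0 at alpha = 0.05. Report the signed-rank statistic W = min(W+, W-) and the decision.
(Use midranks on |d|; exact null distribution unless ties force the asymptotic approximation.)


Step 1: Drop any zero differences (none here) and take |d_i|.
|d| = [3, 3, 8, 3, 5, 1, 1, 8, 2, 7, 4, 4]
Step 2: Midrank |d_i| (ties get averaged ranks).
ranks: |3|->5, |3|->5, |8|->11.5, |3|->5, |5|->9, |1|->1.5, |1|->1.5, |8|->11.5, |2|->3, |7|->10, |4|->7.5, |4|->7.5
Step 3: Attach original signs; sum ranks with positive sign and with negative sign.
W+ = 5 + 5 + 1.5 + 11.5 + 3 + 10 + 7.5 + 7.5 = 51
W- = 5 + 11.5 + 9 + 1.5 = 27
(Check: W+ + W- = 78 should equal n(n+1)/2 = 78.)
Step 4: Test statistic W = min(W+, W-) = 27.
Step 5: Ties in |d|, so use the tie-corrected normal approximation.
        E[W] = n(n+1)/4 = 12*13/4 = 39.
        Tie groups: |d|=1 (t=2), |d|=3 (t=3), |d|=4 (t=2), |d|=8 (t=2); sum(t^3 - t) = 42.
        Var[W] = n(n+1)(2n+1)/24 - sum(t^3-t)/48 = 3900/24 - 42/48 = 161.625.
        z = (W - E[W]) / sqrt(Var[W]) = (27 - 39) / 12.7132 = -0.9439.
        Two-sided p = 2*Phi(z) = 0.345220.
Step 6: alpha = 0.05. fail to reject H0.

W+ = 51, W- = 27, W = min = 27, p = 0.345220, fail to reject H0.


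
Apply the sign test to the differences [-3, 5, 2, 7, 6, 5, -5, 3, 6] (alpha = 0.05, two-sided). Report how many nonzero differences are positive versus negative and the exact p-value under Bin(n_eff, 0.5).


Step 1: Discard zero differences. Original n = 9; n_eff = number of nonzero differences = 9.
Nonzero differences (with sign): -3, +5, +2, +7, +6, +5, -5, +3, +6
Step 2: Count signs: positive = 7, negative = 2.
Step 3: Under H0: P(positive) = 0.5, so the number of positives S ~ Bin(9, 0.5).
Step 4: Two-sided exact p-value = sum of Bin(9,0.5) probabilities at or below the observed probability = 0.179688.
Step 5: alpha = 0.05. fail to reject H0.

n_eff = 9, pos = 7, neg = 2, p = 0.179688, fail to reject H0.


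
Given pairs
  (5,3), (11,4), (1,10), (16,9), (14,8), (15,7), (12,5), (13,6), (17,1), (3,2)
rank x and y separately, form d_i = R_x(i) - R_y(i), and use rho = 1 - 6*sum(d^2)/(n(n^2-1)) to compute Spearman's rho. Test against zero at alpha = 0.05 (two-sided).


Step 1: Rank x and y separately (midranks; no ties here).
rank(x): 5->3, 11->4, 1->1, 16->9, 14->7, 15->8, 12->5, 13->6, 17->10, 3->2
rank(y): 3->3, 4->4, 10->10, 9->9, 8->8, 7->7, 5->5, 6->6, 1->1, 2->2
Step 2: d_i = R_x(i) - R_y(i); compute d_i^2.
  (3-3)^2=0, (4-4)^2=0, (1-10)^2=81, (9-9)^2=0, (7-8)^2=1, (8-7)^2=1, (5-5)^2=0, (6-6)^2=0, (10-1)^2=81, (2-2)^2=0
sum(d^2) = 164.
Step 3: rho = 1 - 6*164 / (10*(10^2 - 1)) = 1 - 984/990 = 0.006061.
Step 4: Under H0, t = rho * sqrt((n-2)/(1-rho^2)) = 0.0171 ~ t(8).
Step 5: Two-sided p-value from the t-distribution with 8 df = 0.986743.
Step 6: alpha = 0.05. fail to reject H0.

rho = 0.0061, p = 0.986743, fail to reject H0 at alpha = 0.05.


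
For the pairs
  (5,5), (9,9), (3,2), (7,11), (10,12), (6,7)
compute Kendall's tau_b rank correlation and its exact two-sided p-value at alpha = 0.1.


Step 1: Enumerate the 15 unordered pairs (i,j) with i<j and classify each by sign(x_j-x_i) * sign(y_j-y_i).
  (1,2):dx=+4,dy=+4->C; (1,3):dx=-2,dy=-3->C; (1,4):dx=+2,dy=+6->C; (1,5):dx=+5,dy=+7->C
  (1,6):dx=+1,dy=+2->C; (2,3):dx=-6,dy=-7->C; (2,4):dx=-2,dy=+2->D; (2,5):dx=+1,dy=+3->C
  (2,6):dx=-3,dy=-2->C; (3,4):dx=+4,dy=+9->C; (3,5):dx=+7,dy=+10->C; (3,6):dx=+3,dy=+5->C
  (4,5):dx=+3,dy=+1->C; (4,6):dx=-1,dy=-4->C; (5,6):dx=-4,dy=-5->C
Step 2: C = 14, D = 1, total pairs = 15.
Step 3: tau = (C - D)/(n(n-1)/2) = (14 - 1)/15 = 0.866667.
Step 4: Exact two-sided p-value (enumerate n! = 720 permutations of y under H0): p = 0.016667.
Step 5: alpha = 0.1. reject H0.

tau_b = 0.8667 (C=14, D=1), p = 0.016667, reject H0.
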